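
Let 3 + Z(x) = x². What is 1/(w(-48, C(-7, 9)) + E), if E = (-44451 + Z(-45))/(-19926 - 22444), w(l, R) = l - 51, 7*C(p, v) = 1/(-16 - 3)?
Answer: -42370/4152201 ≈ -0.010204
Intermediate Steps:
Z(x) = -3 + x²
C(p, v) = -1/133 (C(p, v) = 1/(7*(-16 - 3)) = (⅐)/(-19) = (⅐)*(-1/19) = -1/133)
w(l, R) = -51 + l
E = 42429/42370 (E = (-44451 + (-3 + (-45)²))/(-19926 - 22444) = (-44451 + (-3 + 2025))/(-42370) = (-44451 + 2022)*(-1/42370) = -42429*(-1/42370) = 42429/42370 ≈ 1.0014)
1/(w(-48, C(-7, 9)) + E) = 1/((-51 - 48) + 42429/42370) = 1/(-99 + 42429/42370) = 1/(-4152201/42370) = -42370/4152201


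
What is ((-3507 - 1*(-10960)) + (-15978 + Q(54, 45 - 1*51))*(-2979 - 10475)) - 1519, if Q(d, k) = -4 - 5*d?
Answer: 218660342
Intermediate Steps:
((-3507 - 1*(-10960)) + (-15978 + Q(54, 45 - 1*51))*(-2979 - 10475)) - 1519 = ((-3507 - 1*(-10960)) + (-15978 + (-4 - 5*54))*(-2979 - 10475)) - 1519 = ((-3507 + 10960) + (-15978 + (-4 - 270))*(-13454)) - 1519 = (7453 + (-15978 - 274)*(-13454)) - 1519 = (7453 - 16252*(-13454)) - 1519 = (7453 + 218654408) - 1519 = 218661861 - 1519 = 218660342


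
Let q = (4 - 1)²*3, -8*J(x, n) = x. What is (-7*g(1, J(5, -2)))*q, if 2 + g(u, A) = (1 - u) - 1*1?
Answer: 567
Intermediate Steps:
J(x, n) = -x/8
g(u, A) = -2 - u (g(u, A) = -2 + ((1 - u) - 1*1) = -2 + ((1 - u) - 1) = -2 - u)
q = 27 (q = 3²*3 = 9*3 = 27)
(-7*g(1, J(5, -2)))*q = -7*(-2 - 1*1)*27 = -7*(-2 - 1)*27 = -7*(-3)*27 = 21*27 = 567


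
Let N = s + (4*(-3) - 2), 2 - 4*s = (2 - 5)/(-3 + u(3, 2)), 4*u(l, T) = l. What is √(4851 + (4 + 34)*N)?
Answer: 4*√2433/3 ≈ 65.767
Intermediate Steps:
u(l, T) = l/4
s = ⅙ (s = ½ - (2 - 5)/(4*(-3 + (¼)*3)) = ½ - (-3)/(4*(-3 + ¾)) = ½ - (-3)/(4*(-9/4)) = ½ - (-3)*(-4)/(4*9) = ½ - ¼*4/3 = ½ - ⅓ = ⅙ ≈ 0.16667)
N = -83/6 (N = ⅙ + (4*(-3) - 2) = ⅙ + (-12 - 2) = ⅙ - 14 = -83/6 ≈ -13.833)
√(4851 + (4 + 34)*N) = √(4851 + (4 + 34)*(-83/6)) = √(4851 + 38*(-83/6)) = √(4851 - 1577/3) = √(12976/3) = 4*√2433/3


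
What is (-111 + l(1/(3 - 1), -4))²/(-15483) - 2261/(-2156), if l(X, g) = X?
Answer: 23851/91707 ≈ 0.26008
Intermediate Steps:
(-111 + l(1/(3 - 1), -4))²/(-15483) - 2261/(-2156) = (-111 + 1/(3 - 1))²/(-15483) - 2261/(-2156) = (-111 + 1/2)²*(-1/15483) - 2261*(-1/2156) = (-111 + ½)²*(-1/15483) + 323/308 = (-221/2)²*(-1/15483) + 323/308 = (48841/4)*(-1/15483) + 323/308 = -3757/4764 + 323/308 = 23851/91707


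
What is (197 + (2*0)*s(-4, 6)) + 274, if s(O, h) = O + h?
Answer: 471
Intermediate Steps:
(197 + (2*0)*s(-4, 6)) + 274 = (197 + (2*0)*(-4 + 6)) + 274 = (197 + 0*2) + 274 = (197 + 0) + 274 = 197 + 274 = 471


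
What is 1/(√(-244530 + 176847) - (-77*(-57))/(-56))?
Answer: 152/143177 - 64*I*√67683/4724841 ≈ 0.0010616 - 0.003524*I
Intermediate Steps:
1/(√(-244530 + 176847) - (-77*(-57))/(-56)) = 1/(√(-67683) - 4389*(-1)/56) = 1/(I*√67683 - 1*(-627/8)) = 1/(I*√67683 + 627/8) = 1/(627/8 + I*√67683)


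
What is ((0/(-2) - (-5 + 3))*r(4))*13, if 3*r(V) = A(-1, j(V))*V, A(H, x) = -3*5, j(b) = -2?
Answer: -520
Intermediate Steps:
A(H, x) = -15
r(V) = -5*V (r(V) = (-15*V)/3 = -5*V)
((0/(-2) - (-5 + 3))*r(4))*13 = ((0/(-2) - (-5 + 3))*(-5*4))*13 = ((0*(-½) - 1*(-2))*(-20))*13 = ((0 + 2)*(-20))*13 = (2*(-20))*13 = -40*13 = -520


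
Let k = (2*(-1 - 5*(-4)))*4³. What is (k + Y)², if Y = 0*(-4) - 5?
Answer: 5890329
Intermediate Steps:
k = 2432 (k = (2*(-1 + 20))*64 = (2*19)*64 = 38*64 = 2432)
Y = -5 (Y = 0 - 5 = -5)
(k + Y)² = (2432 - 5)² = 2427² = 5890329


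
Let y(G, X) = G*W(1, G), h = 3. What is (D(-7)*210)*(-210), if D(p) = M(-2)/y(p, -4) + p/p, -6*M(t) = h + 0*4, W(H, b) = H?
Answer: -47250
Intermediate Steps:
M(t) = -1/2 (M(t) = -(3 + 0*4)/6 = -(3 + 0)/6 = -1/6*3 = -1/2)
y(G, X) = G (y(G, X) = G*1 = G)
D(p) = 1 - 1/(2*p) (D(p) = -1/(2*p) + p/p = -1/(2*p) + 1 = 1 - 1/(2*p))
(D(-7)*210)*(-210) = (((-1/2 - 7)/(-7))*210)*(-210) = (-1/7*(-15/2)*210)*(-210) = ((15/14)*210)*(-210) = 225*(-210) = -47250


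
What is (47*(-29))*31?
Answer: -42253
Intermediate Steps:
(47*(-29))*31 = -1363*31 = -42253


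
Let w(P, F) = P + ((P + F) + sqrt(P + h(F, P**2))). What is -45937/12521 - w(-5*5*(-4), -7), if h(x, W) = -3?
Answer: -2462490/12521 - sqrt(97) ≈ -206.52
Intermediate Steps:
w(P, F) = F + sqrt(-3 + P) + 2*P (w(P, F) = P + ((P + F) + sqrt(P - 3)) = P + ((F + P) + sqrt(-3 + P)) = P + (F + P + sqrt(-3 + P)) = F + sqrt(-3 + P) + 2*P)
-45937/12521 - w(-5*5*(-4), -7) = -45937/12521 - (-7 + sqrt(-3 - 5*5*(-4)) + 2*(-5*5*(-4))) = -45937*1/12521 - (-7 + sqrt(-3 - 25*(-4)) + 2*(-25*(-4))) = -45937/12521 - (-7 + sqrt(-3 + 100) + 2*100) = -45937/12521 - (-7 + sqrt(97) + 200) = -45937/12521 - (193 + sqrt(97)) = -45937/12521 + (-193 - sqrt(97)) = -2462490/12521 - sqrt(97)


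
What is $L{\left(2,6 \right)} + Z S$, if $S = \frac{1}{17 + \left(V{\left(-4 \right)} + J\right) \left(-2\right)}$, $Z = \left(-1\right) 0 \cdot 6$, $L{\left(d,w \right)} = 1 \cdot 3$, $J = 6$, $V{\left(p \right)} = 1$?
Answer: $3$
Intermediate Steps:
$L{\left(d,w \right)} = 3$
$Z = 0$ ($Z = 0 \cdot 6 = 0$)
$S = \frac{1}{3}$ ($S = \frac{1}{17 + \left(1 + 6\right) \left(-2\right)} = \frac{1}{17 + 7 \left(-2\right)} = \frac{1}{17 - 14} = \frac{1}{3} \approx 0.33333$)
$L{\left(2,6 \right)} + Z S = 3 + 0 \cdot \frac{1}{3} = 3 + 0 = 3$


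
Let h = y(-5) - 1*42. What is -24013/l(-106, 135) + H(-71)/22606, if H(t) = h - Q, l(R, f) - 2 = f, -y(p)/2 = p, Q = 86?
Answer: -271427022/1548511 ≈ -175.28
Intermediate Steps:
y(p) = -2*p
h = -32 (h = -2*(-5) - 1*42 = 10 - 42 = -32)
l(R, f) = 2 + f
H(t) = -118 (H(t) = -32 - 1*86 = -32 - 86 = -118)
-24013/l(-106, 135) + H(-71)/22606 = -24013/(2 + 135) - 118/22606 = -24013/137 - 118*1/22606 = -24013*1/137 - 59/11303 = -24013/137 - 59/11303 = -271427022/1548511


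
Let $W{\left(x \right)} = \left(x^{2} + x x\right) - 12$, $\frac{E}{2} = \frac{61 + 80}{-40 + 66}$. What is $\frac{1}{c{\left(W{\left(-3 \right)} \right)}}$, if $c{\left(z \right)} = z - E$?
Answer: $- \frac{13}{63} \approx -0.20635$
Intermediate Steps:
$E = \frac{141}{13}$ ($E = 2 \frac{61 + 80}{-40 + 66} = 2 \cdot \frac{141}{26} = \frac{141}{13} \approx 10.846$)
$W{\left(x \right)} = -12 + 2 x^{2}$ ($W{\left(x \right)} = \left(x^{2} + x^{2}\right) - 12 = 2 x^{2} - 12 = -12 + 2 x^{2}$)
$c{\left(z \right)} = - \frac{141}{13} + z$ ($c{\left(z \right)} = z - \frac{141}{13} = - \frac{141}{13} + z$)
$\frac{1}{c{\left(W{\left(-3 \right)} \right)}} = \frac{1}{- \frac{141}{13} - \left(12 - 2 \left(-3\right)^{2}\right)} = \frac{1}{- \frac{141}{13} + \left(-12 + 2 \cdot 9\right)} = \frac{1}{- \frac{141}{13} + \left(-12 + 18\right)} = \frac{1}{- \frac{141}{13} + 6} = \frac{1}{- \frac{63}{13}} = - \frac{13}{63}$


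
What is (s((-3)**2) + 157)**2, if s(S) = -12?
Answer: 21025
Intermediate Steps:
(s((-3)**2) + 157)**2 = (-12 + 157)**2 = 145**2 = 21025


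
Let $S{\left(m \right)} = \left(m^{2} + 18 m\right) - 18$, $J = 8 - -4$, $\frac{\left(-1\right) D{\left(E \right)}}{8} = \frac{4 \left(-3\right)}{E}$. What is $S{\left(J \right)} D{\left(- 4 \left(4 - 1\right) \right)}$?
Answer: $-2736$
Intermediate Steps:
$D{\left(E \right)} = \frac{96}{E}$ ($D{\left(E \right)} = - 8 \frac{4 \left(-3\right)}{E} = - 8 \left(- \frac{12}{E}\right) = \frac{96}{E}$)
$J = 12$ ($J = 8 + 4 = 12$)
$S{\left(m \right)} = -18 + m^{2} + 18 m$
$S{\left(J \right)} D{\left(- 4 \left(4 - 1\right) \right)} = \left(-18 + 12^{2} + 18 \cdot 12\right) \frac{96}{\left(-4\right) \left(4 - 1\right)} = \left(-18 + 144 + 216\right) \frac{96}{\left(-4\right) 3} = 342 \frac{96}{-12} = 342 \cdot 96 \left(- \frac{1}{12}\right) = 342 \left(-8\right) = -2736$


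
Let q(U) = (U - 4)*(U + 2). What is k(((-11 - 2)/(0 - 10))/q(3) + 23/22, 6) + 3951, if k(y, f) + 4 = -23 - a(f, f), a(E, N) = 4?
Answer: 3920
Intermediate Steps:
q(U) = (-4 + U)*(2 + U)
k(y, f) = -31 (k(y, f) = -4 + (-23 - 1*4) = -4 + (-23 - 4) = -4 - 27 = -31)
k(((-11 - 2)/(0 - 10))/q(3) + 23/22, 6) + 3951 = -31 + 3951 = 3920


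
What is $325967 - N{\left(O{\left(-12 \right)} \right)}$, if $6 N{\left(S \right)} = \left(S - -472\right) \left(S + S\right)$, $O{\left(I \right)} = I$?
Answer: $327807$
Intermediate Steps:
$N{\left(S \right)} = \frac{S \left(472 + S\right)}{3}$ ($N{\left(S \right)} = \frac{\left(S - -472\right) \left(S + S\right)}{6} = \frac{\left(S + 472\right) 2 S}{6} = \frac{\left(472 + S\right) 2 S}{6} = \frac{2 S \left(472 + S\right)}{6} = \frac{S \left(472 + S\right)}{3}$)
$325967 - N{\left(O{\left(-12 \right)} \right)} = 325967 - \frac{1}{3} \left(-12\right) \left(472 - 12\right) = 325967 - \frac{1}{3} \left(-12\right) 460 = 325967 - -1840 = 325967 + 1840 = 327807$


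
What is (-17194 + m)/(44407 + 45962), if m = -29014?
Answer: -46208/90369 ≈ -0.51133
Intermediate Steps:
(-17194 + m)/(44407 + 45962) = (-17194 - 29014)/(44407 + 45962) = -46208/90369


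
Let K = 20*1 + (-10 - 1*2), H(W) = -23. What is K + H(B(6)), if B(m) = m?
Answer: -15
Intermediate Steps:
K = 8 (K = 20 + (-10 - 2) = 20 - 12 = 8)
K + H(B(6)) = 8 - 23 = -15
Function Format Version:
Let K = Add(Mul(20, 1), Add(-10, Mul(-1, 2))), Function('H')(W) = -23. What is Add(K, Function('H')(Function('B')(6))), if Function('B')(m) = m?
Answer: -15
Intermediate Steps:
K = 8 (K = Add(20, Add(-10, -2)) = Add(20, -12) = 8)
Add(K, Function('H')(Function('B')(6))) = Add(8, -23) = -15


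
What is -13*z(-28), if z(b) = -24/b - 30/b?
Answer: -351/14 ≈ -25.071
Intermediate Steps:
z(b) = -54/b
-13*z(-28) = -(-702)/(-28) = -(-702)*(-1)/28 = -13*27/14 = -351/14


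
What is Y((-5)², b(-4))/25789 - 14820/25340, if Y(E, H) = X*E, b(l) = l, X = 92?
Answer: -16195549/32674663 ≈ -0.49566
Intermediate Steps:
Y(E, H) = 92*E
Y((-5)², b(-4))/25789 - 14820/25340 = (92*(-5)²)/25789 - 14820/25340 = (92*25)*(1/25789) - 14820*1/25340 = 2300*(1/25789) - 741/1267 = 2300/25789 - 741/1267 = -16195549/32674663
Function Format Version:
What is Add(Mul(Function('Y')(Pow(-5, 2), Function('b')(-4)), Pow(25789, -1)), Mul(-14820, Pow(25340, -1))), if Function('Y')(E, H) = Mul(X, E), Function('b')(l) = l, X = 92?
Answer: Rational(-16195549, 32674663) ≈ -0.49566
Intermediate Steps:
Function('Y')(E, H) = Mul(92, E)
Add(Mul(Function('Y')(Pow(-5, 2), Function('b')(-4)), Pow(25789, -1)), Mul(-14820, Pow(25340, -1))) = Add(Mul(Mul(92, Pow(-5, 2)), Pow(25789, -1)), Mul(-14820, Pow(25340, -1))) = Add(Mul(Mul(92, 25), Rational(1, 25789)), Mul(-14820, Rational(1, 25340))) = Add(Mul(2300, Rational(1, 25789)), Rational(-741, 1267)) = Add(Rational(2300, 25789), Rational(-741, 1267)) = Rational(-16195549, 32674663)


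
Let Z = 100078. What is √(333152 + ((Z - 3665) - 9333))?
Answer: 2*√105058 ≈ 648.25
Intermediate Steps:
√(333152 + ((Z - 3665) - 9333)) = √(333152 + ((100078 - 3665) - 9333)) = √(333152 + (96413 - 9333)) = √(333152 + 87080) = √420232 = 2*√105058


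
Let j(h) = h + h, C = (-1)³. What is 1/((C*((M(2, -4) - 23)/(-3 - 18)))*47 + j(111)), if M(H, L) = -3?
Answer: 21/3440 ≈ 0.0061046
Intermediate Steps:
C = -1
j(h) = 2*h
1/((C*((M(2, -4) - 23)/(-3 - 18)))*47 + j(111)) = 1/(-(-3 - 23)/(-3 - 18)*47 + 2*111) = 1/(-(-26)/(-21)*47 + 222) = 1/(-(-26)*(-1)/21*47 + 222) = 1/(-1*26/21*47 + 222) = 1/(-26/21*47 + 222) = 1/(-1222/21 + 222) = 1/(3440/21) = 21/3440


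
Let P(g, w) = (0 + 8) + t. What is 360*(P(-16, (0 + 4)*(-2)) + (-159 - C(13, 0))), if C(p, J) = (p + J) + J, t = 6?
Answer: -56880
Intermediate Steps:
C(p, J) = p + 2*J (C(p, J) = (J + p) + J = p + 2*J)
P(g, w) = 14 (P(g, w) = (0 + 8) + 6 = 8 + 6 = 14)
360*(P(-16, (0 + 4)*(-2)) + (-159 - C(13, 0))) = 360*(14 + (-159 - (13 + 2*0))) = 360*(14 + (-159 - (13 + 0))) = 360*(14 + (-159 - 1*13)) = 360*(14 + (-159 - 13)) = 360*(14 - 172) = 360*(-158) = -56880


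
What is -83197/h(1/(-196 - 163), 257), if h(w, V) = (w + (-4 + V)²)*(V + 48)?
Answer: -29867723/7008665150 ≈ -0.0042615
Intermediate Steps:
h(w, V) = (48 + V)*(w + (-4 + V)²) (h(w, V) = (w + (-4 + V)²)*(48 + V) = (48 + V)*(w + (-4 + V)²))
-83197/h(1/(-196 - 163), 257) = -83197/(48/(-196 - 163) + 48*(-4 + 257)² + 257/(-196 - 163) + 257*(-4 + 257)²) = -83197/(48/(-359) + 48*253² + 257/(-359) + 257*253²) = -83197/(48*(-1/359) + 48*64009 + 257*(-1/359) + 257*64009) = -83197/(-48/359 + 3072432 - 257/359 + 16450313) = -83197/7008665150/359 = -83197*359/7008665150 = -29867723/7008665150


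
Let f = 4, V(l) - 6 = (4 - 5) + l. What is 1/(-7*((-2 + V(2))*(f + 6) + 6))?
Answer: -1/392 ≈ -0.0025510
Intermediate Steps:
V(l) = 5 + l (V(l) = 6 + ((4 - 5) + l) = 6 + (-1 + l) = 5 + l)
1/(-7*((-2 + V(2))*(f + 6) + 6)) = 1/(-7*((-2 + (5 + 2))*(4 + 6) + 6)) = 1/(-7*((-2 + 7)*10 + 6)) = 1/(-7*(5*10 + 6)) = 1/(-7*(50 + 6)) = 1/(-7*56) = 1/(-392) = -1/392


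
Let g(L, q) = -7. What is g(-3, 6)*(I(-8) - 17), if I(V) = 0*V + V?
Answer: 175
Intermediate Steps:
I(V) = V (I(V) = 0 + V = V)
g(-3, 6)*(I(-8) - 17) = -7*(-8 - 17) = -7*(-25) = 175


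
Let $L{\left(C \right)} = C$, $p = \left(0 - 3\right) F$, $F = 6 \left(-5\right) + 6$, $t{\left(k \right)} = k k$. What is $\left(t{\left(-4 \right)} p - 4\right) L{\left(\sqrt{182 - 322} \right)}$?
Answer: $2296 i \sqrt{35} \approx 13583.0 i$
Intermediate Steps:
$t{\left(k \right)} = k^{2}$
$F = -24$ ($F = -30 + 6 = -24$)
$p = 72$ ($p = \left(0 - 3\right) \left(-24\right) = \left(-3\right) \left(-24\right) = 72$)
$\left(t{\left(-4 \right)} p - 4\right) L{\left(\sqrt{182 - 322} \right)} = \left(\left(-4\right)^{2} \cdot 72 - 4\right) \sqrt{182 - 322} = \left(16 \cdot 72 - 4\right) \sqrt{-140} = \left(1152 - 4\right) 2 i \sqrt{35} = 1148 \cdot 2 i \sqrt{35} = 2296 i \sqrt{35}$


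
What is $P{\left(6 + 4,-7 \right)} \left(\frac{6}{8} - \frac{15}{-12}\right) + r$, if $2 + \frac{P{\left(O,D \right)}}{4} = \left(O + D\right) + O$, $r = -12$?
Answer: $76$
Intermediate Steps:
$P{\left(O,D \right)} = -8 + 4 D + 8 O$ ($P{\left(O,D \right)} = -8 + 4 \left(\left(O + D\right) + O\right) = -8 + 4 \left(\left(D + O\right) + O\right) = -8 + 4 \left(D + 2 O\right) = -8 + \left(4 D + 8 O\right) = -8 + 4 D + 8 O$)
$P{\left(6 + 4,-7 \right)} \left(\frac{6}{8} - \frac{15}{-12}\right) + r = \left(-8 + 4 \left(-7\right) + 8 \left(6 + 4\right)\right) \left(\frac{6}{8} - \frac{15}{-12}\right) - 12 = \left(-8 - 28 + 8 \cdot 10\right) \left(6 \cdot \frac{1}{8} - - \frac{5}{4}\right) - 12 = \left(-8 - 28 + 80\right) \left(\frac{3}{4} + \frac{5}{4}\right) - 12 = 44 \cdot 2 - 12 = 88 - 12 = 76$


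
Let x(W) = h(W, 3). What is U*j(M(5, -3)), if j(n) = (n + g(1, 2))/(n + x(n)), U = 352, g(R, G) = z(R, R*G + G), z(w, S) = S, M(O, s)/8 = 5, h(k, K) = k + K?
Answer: 15488/83 ≈ 186.60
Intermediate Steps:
h(k, K) = K + k
x(W) = 3 + W
M(O, s) = 40 (M(O, s) = 8*5 = 40)
g(R, G) = G + G*R (g(R, G) = R*G + G = G*R + G = G + G*R)
j(n) = (4 + n)/(3 + 2*n) (j(n) = (n + 2*(1 + 1))/(n + (3 + n)) = (n + 2*2)/(3 + 2*n) = (n + 4)/(3 + 2*n) = (4 + n)/(3 + 2*n))
U*j(M(5, -3)) = 352*((4 + 40)/(3 + 2*40)) = 352*(44/(3 + 80)) = 352*(44/83) = 15488/83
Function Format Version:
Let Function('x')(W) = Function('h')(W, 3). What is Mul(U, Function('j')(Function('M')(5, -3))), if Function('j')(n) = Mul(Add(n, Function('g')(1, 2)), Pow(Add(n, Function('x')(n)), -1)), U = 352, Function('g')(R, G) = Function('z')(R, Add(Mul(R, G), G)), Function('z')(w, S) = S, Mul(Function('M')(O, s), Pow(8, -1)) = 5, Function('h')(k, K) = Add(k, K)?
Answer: Rational(15488, 83) ≈ 186.60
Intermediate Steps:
Function('h')(k, K) = Add(K, k)
Function('x')(W) = Add(3, W)
Function('M')(O, s) = 40 (Function('M')(O, s) = Mul(8, 5) = 40)
Function('g')(R, G) = Add(G, Mul(G, R)) (Function('g')(R, G) = Add(Mul(R, G), G) = Add(Mul(G, R), G) = Add(G, Mul(G, R)))
Function('j')(n) = Mul(Pow(Add(3, Mul(2, n)), -1), Add(4, n)) (Function('j')(n) = Mul(Add(n, Mul(2, Add(1, 1))), Pow(Add(n, Add(3, n)), -1)) = Mul(Add(n, Mul(2, 2)), Pow(Add(3, Mul(2, n)), -1)) = Mul(Add(n, 4), Pow(Add(3, Mul(2, n)), -1)) = Mul(Add(4, n), Pow(Add(3, Mul(2, n)), -1)) = Mul(Pow(Add(3, Mul(2, n)), -1), Add(4, n)))
Mul(U, Function('j')(Function('M')(5, -3))) = Mul(352, Mul(Pow(Add(3, Mul(2, 40)), -1), Add(4, 40))) = Mul(352, Mul(Pow(Add(3, 80), -1), 44)) = Mul(352, Mul(Pow(83, -1), 44)) = Mul(352, Mul(Rational(1, 83), 44)) = Mul(352, Rational(44, 83)) = Rational(15488, 83)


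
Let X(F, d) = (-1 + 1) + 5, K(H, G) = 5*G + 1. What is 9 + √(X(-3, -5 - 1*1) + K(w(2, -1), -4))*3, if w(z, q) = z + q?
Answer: 9 + 3*I*√14 ≈ 9.0 + 11.225*I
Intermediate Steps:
w(z, q) = q + z
K(H, G) = 1 + 5*G
X(F, d) = 5 (X(F, d) = 0 + 5 = 5)
9 + √(X(-3, -5 - 1*1) + K(w(2, -1), -4))*3 = 9 + √(5 + (1 + 5*(-4)))*3 = 9 + √(5 + (1 - 20))*3 = 9 + √(5 - 19)*3 = 9 + √(-14)*3 = 9 + (I*√14)*3 = 9 + 3*I*√14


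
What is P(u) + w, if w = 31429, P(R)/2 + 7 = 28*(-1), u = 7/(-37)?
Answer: 31359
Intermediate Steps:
u = -7/37 (u = 7*(-1/37) = -7/37 ≈ -0.18919)
P(R) = -70 (P(R) = -14 + 2*(28*(-1)) = -14 + 2*(-28) = -14 - 56 = -70)
P(u) + w = -70 + 31429 = 31359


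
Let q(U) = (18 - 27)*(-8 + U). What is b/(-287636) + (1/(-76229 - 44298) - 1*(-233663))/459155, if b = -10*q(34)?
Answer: 398555477374575/795897077004733 ≈ 0.50076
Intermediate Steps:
q(U) = 72 - 9*U (q(U) = -9*(-8 + U) = 72 - 9*U)
b = 2340 (b = -10*(72 - 9*34) = -10*(72 - 306) = -10*(-234) = 2340)
b/(-287636) + (1/(-76229 - 44298) - 1*(-233663))/459155 = 2340/(-287636) + (1/(-76229 - 44298) - 1*(-233663))/459155 = 2340*(-1/287636) + (1/(-120527) + 233663)*(1/459155) = -585/71909 + (-1/120527 + 233663)*(1/459155) = -585/71909 + (28162700400/120527)*(1/459155) = -585/71909 + 5632540080/11068114937 = 398555477374575/795897077004733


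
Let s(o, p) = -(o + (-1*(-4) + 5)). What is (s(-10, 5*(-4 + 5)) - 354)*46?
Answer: -16238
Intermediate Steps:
s(o, p) = -9 - o (s(o, p) = -(o + (4 + 5)) = -(o + 9) = -(9 + o) = -9 - o)
(s(-10, 5*(-4 + 5)) - 354)*46 = ((-9 - 1*(-10)) - 354)*46 = ((-9 + 10) - 354)*46 = (1 - 354)*46 = -353*46 = -16238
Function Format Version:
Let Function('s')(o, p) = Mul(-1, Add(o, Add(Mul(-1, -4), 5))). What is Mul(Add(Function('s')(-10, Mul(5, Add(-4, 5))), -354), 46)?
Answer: -16238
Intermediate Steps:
Function('s')(o, p) = Add(-9, Mul(-1, o)) (Function('s')(o, p) = Mul(-1, Add(o, Add(4, 5))) = Mul(-1, Add(o, 9)) = Mul(-1, Add(9, o)) = Add(-9, Mul(-1, o)))
Mul(Add(Function('s')(-10, Mul(5, Add(-4, 5))), -354), 46) = Mul(Add(Add(-9, Mul(-1, -10)), -354), 46) = Mul(Add(Add(-9, 10), -354), 46) = Mul(Add(1, -354), 46) = Mul(-353, 46) = -16238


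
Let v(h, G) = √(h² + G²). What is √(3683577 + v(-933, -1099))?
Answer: √(3683577 + √2078290) ≈ 1919.6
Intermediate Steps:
v(h, G) = √(G² + h²)
√(3683577 + v(-933, -1099)) = √(3683577 + √((-1099)² + (-933)²)) = √(3683577 + √(1207801 + 870489)) = √(3683577 + √2078290)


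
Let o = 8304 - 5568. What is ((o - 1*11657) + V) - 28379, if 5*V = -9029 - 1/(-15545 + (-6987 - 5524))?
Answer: -5485761623/140280 ≈ -39106.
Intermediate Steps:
o = 2736
V = -253317623/140280 (V = (-9029 - 1/(-15545 + (-6987 - 5524)))/5 = (-9029 - 1/(-15545 - 12511))/5 = (-9029 - 1/(-28056))/5 = (-9029 - 1*(-1/28056))/5 = (-9029 + 1/28056)/5 = (⅕)*(-253317623/28056) = -253317623/140280 ≈ -1805.8)
((o - 1*11657) + V) - 28379 = ((2736 - 1*11657) - 253317623/140280) - 28379 = ((2736 - 11657) - 253317623/140280) - 28379 = (-8921 - 253317623/140280) - 28379 = -1504755503/140280 - 28379 = -5485761623/140280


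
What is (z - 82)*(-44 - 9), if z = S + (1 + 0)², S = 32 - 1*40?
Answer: 4717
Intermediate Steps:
S = -8 (S = 32 - 40 = -8)
z = -7 (z = -8 + (1 + 0)² = -8 + 1² = -8 + 1 = -7)
(z - 82)*(-44 - 9) = (-7 - 82)*(-44 - 9) = -89*(-53) = 4717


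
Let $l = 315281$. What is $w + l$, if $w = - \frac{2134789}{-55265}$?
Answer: $\frac{17426139254}{55265} \approx 3.1532 \cdot 10^{5}$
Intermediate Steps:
$w = \frac{2134789}{55265}$ ($w = \left(-2134789\right) \left(- \frac{1}{55265}\right) = \frac{2134789}{55265} \approx 38.628$)
$w + l = \frac{2134789}{55265} + 315281 = \frac{17426139254}{55265}$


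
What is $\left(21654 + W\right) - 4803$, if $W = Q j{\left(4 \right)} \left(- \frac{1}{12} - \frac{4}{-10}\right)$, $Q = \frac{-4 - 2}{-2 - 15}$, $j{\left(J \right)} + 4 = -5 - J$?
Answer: $\frac{2864423}{170} \approx 16850.0$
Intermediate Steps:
$j{\left(J \right)} = -9 - J$ ($j{\left(J \right)} = -4 - \left(5 + J\right) = -9 - J$)
$Q = \frac{6}{17}$ ($Q = - \frac{6}{-17} = \left(-6\right) \left(- \frac{1}{17}\right) = \frac{6}{17} \approx 0.35294$)
$W = - \frac{247}{170}$ ($W = \frac{6 \left(-9 - 4\right)}{17} \left(- \frac{1}{12} - \frac{4}{-10}\right) = \frac{6 \left(-9 - 4\right)}{17} \left(\left(-1\right) \frac{1}{12} - - \frac{2}{5}\right) = \frac{6}{17} \left(-13\right) \left(- \frac{1}{12} + \frac{2}{5}\right) = \left(- \frac{78}{17}\right) \frac{19}{60} = - \frac{247}{170} \approx -1.4529$)
$\left(21654 + W\right) - 4803 = \left(21654 - \frac{247}{170}\right) - 4803 = \frac{3680933}{170} - 4803 = \frac{2864423}{170}$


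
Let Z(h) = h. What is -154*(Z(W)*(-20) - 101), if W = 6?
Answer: 34034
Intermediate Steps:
-154*(Z(W)*(-20) - 101) = -154*(6*(-20) - 101) = -154*(-120 - 101) = -154*(-221) = 34034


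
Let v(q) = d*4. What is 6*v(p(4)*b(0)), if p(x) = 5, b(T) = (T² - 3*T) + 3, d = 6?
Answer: 144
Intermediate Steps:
b(T) = 3 + T² - 3*T
v(q) = 24 (v(q) = 6*4 = 24)
6*v(p(4)*b(0)) = 6*24 = 144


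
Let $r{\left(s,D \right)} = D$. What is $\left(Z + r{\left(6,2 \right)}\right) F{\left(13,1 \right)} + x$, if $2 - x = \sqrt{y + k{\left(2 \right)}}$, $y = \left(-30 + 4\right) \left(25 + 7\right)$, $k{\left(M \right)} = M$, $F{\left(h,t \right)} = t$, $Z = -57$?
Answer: $-53 - i \sqrt{830} \approx -53.0 - 28.81 i$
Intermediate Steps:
$y = -832$ ($y = \left(-26\right) 32 = -832$)
$x = 2 - i \sqrt{830}$ ($x = 2 - \sqrt{-832 + 2} = 2 - \sqrt{-830} = 2 - i \sqrt{830} \approx 2.0 - 28.81 i$)
$\left(Z + r{\left(6,2 \right)}\right) F{\left(13,1 \right)} + x = \left(-57 + 2\right) 1 + \left(2 - i \sqrt{830}\right) = \left(-55\right) 1 + \left(2 - i \sqrt{830}\right) = -55 + \left(2 - i \sqrt{830}\right) = -53 - i \sqrt{830}$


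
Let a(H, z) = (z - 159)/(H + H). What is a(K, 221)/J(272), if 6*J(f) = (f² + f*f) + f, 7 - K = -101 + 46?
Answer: 3/148240 ≈ 2.0237e-5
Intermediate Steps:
K = 62 (K = 7 - (-101 + 46) = 7 - 1*(-55) = 7 + 55 = 62)
a(H, z) = (-159 + z)/(2*H) (a(H, z) = (-159 + z)/((2*H)) = (-159 + z)*(1/(2*H)) = (-159 + z)/(2*H))
J(f) = f²/3 + f/6 (J(f) = ((f² + f*f) + f)/6 = ((f² + f²) + f)/6 = (2*f² + f)/6 = (f + 2*f²)/6 = f²/3 + f/6)
a(K, 221)/J(272) = ((½)*(-159 + 221)/62)/(((⅙)*272*(1 + 2*272))) = ((½)*(1/62)*62)/(((⅙)*272*(1 + 544))) = 1/(2*(((⅙)*272*545))) = 1/(2*(74120/3)) = (½)*(3/74120) = 3/148240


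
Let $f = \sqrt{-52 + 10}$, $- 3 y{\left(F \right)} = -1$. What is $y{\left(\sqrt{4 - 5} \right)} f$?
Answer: $\frac{i \sqrt{42}}{3} \approx 2.1602 i$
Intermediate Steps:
$y{\left(F \right)} = \frac{1}{3}$ ($y{\left(F \right)} = \left(- \frac{1}{3}\right) \left(-1\right) = \frac{1}{3}$)
$f = i \sqrt{42}$ ($f = \sqrt{-42} = i \sqrt{42} \approx 6.4807 i$)
$y{\left(\sqrt{4 - 5} \right)} f = \frac{i \sqrt{42}}{3}$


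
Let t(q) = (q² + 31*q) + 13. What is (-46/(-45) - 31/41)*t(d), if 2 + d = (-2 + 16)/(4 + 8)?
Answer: -214567/66420 ≈ -3.2305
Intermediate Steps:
d = -⅚ (d = -2 + (-2 + 16)/(4 + 8) = -2 + 14/12 = -2 + 14*(1/12) = -2 + 7/6 = -⅚ ≈ -0.83333)
t(q) = 13 + q² + 31*q
(-46/(-45) - 31/41)*t(d) = (-46/(-45) - 31/41)*(13 + (-⅚)² + 31*(-⅚)) = (-46*(-1/45) - 31*1/41)*(13 + 25/36 - 155/6) = (46/45 - 31/41)*(-437/36) = (491/1845)*(-437/36) = -214567/66420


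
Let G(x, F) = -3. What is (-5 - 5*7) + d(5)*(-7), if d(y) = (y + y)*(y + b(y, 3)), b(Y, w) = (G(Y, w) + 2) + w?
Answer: -530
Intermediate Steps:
b(Y, w) = -1 + w (b(Y, w) = (-3 + 2) + w = -1 + w)
d(y) = 2*y*(2 + y) (d(y) = (y + y)*(y + (-1 + 3)) = (2*y)*(y + 2) = (2*y)*(2 + y) = 2*y*(2 + y))
(-5 - 5*7) + d(5)*(-7) = (-5 - 5*7) + (2*5*(2 + 5))*(-7) = (-5 - 35) + (2*5*7)*(-7) = -40 + 70*(-7) = -40 - 490 = -530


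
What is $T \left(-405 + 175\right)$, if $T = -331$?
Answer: $76130$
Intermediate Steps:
$T \left(-405 + 175\right) = - 331 \left(-405 + 175\right) = \left(-331\right) \left(-230\right) = 76130$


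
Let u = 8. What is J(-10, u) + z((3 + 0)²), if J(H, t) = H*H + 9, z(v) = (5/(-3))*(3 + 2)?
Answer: 302/3 ≈ 100.67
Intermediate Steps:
z(v) = -25/3 (z(v) = (5*(-⅓))*5 = -5/3*5 = -25/3)
J(H, t) = 9 + H² (J(H, t) = H² + 9 = 9 + H²)
J(-10, u) + z((3 + 0)²) = (9 + (-10)²) - 25/3 = (9 + 100) - 25/3 = 109 - 25/3 = 302/3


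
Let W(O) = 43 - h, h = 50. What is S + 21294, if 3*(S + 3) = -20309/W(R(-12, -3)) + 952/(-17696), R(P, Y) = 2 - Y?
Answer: 49234867/2212 ≈ 22258.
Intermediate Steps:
W(O) = -7 (W(O) = 43 - 1*50 = 43 - 50 = -7)
S = 2132539/2212 (S = -3 + (-20309/(-7) + 952/(-17696))/3 = -3 + (-20309*(-⅐) + 952*(-1/17696))/3 = -3 + (20309/7 - 17/316)/3 = -3 + (⅓)*(6417525/2212) = -3 + 2139175/2212 = 2132539/2212 ≈ 964.08)
S + 21294 = 2132539/2212 + 21294 = 49234867/2212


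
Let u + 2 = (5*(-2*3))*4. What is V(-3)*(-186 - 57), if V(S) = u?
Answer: 29646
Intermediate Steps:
u = -122 (u = -2 + (5*(-2*3))*4 = -2 + (5*(-6))*4 = -2 - 30*4 = -2 - 120 = -122)
V(S) = -122
V(-3)*(-186 - 57) = -122*(-186 - 57) = -122*(-243) = 29646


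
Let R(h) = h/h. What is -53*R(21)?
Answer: -53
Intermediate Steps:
R(h) = 1
-53*R(21) = -53*1 = -53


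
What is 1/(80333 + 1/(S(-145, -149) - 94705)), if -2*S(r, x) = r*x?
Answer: 211015/16951467993 ≈ 1.2448e-5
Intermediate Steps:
S(r, x) = -r*x/2
1/(80333 + 1/(S(-145, -149) - 94705)) = 1/(80333 + 1/(-½*(-145)*(-149) - 94705)) = 1/(80333 + 1/(-21605/2 - 94705)) = 1/(80333 + 1/(-211015/2)) = 1/(80333 - 2/211015) = 1/(16951467993/211015) = 211015/16951467993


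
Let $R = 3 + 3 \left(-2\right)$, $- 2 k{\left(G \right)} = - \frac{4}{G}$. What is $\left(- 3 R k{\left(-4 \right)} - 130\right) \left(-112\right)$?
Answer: $15064$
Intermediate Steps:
$k{\left(G \right)} = \frac{2}{G}$ ($k{\left(G \right)} = - \frac{\left(-4\right) \frac{1}{G}}{2} = \frac{2}{G}$)
$R = -3$ ($R = 3 - 6 = -3$)
$\left(- 3 R k{\left(-4 \right)} - 130\right) \left(-112\right) = \left(\left(-3\right) \left(-3\right) \frac{2}{-4} - 130\right) \left(-112\right) = \left(9 \cdot 2 \left(- \frac{1}{4}\right) - 130\right) \left(-112\right) = \left(9 \left(- \frac{1}{2}\right) - 130\right) \left(-112\right) = \left(- \frac{9}{2} - 130\right) \left(-112\right) = \left(- \frac{269}{2}\right) \left(-112\right) = 15064$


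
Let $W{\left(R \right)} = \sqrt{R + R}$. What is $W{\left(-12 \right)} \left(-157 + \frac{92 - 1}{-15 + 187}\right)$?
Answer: $- \frac{26913 i \sqrt{6}}{86} \approx - 766.55 i$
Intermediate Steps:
$W{\left(R \right)} = \sqrt{2} \sqrt{R}$ ($W{\left(R \right)} = \sqrt{2 R} = \sqrt{2} \sqrt{R}$)
$W{\left(-12 \right)} \left(-157 + \frac{92 - 1}{-15 + 187}\right) = \sqrt{2} \sqrt{-12} \left(-157 + \frac{92 - 1}{-15 + 187}\right) = \sqrt{2} \cdot 2 i \sqrt{3} \left(-157 + \frac{91}{172}\right) = 2 i \sqrt{6} \left(-157 + 91 \cdot \frac{1}{172}\right) = 2 i \sqrt{6} \left(-157 + \frac{91}{172}\right) = 2 i \sqrt{6} \left(- \frac{26913}{172}\right) = - \frac{26913 i \sqrt{6}}{86}$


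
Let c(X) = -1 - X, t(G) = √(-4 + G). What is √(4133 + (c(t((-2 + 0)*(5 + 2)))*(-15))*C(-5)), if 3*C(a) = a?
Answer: √(4108 - 75*I*√2) ≈ 64.099 - 0.8274*I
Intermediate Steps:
C(a) = a/3
√(4133 + (c(t((-2 + 0)*(5 + 2)))*(-15))*C(-5)) = √(4133 + ((-1 - √(-4 + (-2 + 0)*(5 + 2)))*(-15))*((⅓)*(-5))) = √(4133 + ((-1 - √(-4 - 2*7))*(-15))*(-5/3)) = √(4133 + ((-1 - √(-4 - 14))*(-15))*(-5/3)) = √(4133 + ((-1 - √(-18))*(-15))*(-5/3)) = √(4133 + ((-1 - 3*I*√2)*(-15))*(-5/3)) = √(4133 + (15 + 45*I*√2)*(-5/3)) = √(4133 + (-25 - 75*I*√2)) = √(4108 - 75*I*√2)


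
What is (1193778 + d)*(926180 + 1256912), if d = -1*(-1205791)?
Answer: 5238479887348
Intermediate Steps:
d = 1205791
(1193778 + d)*(926180 + 1256912) = (1193778 + 1205791)*(926180 + 1256912) = 2399569*2183092 = 5238479887348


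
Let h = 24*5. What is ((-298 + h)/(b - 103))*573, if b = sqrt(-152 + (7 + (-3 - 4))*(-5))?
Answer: 3501794/3587 + 67996*I*sqrt(38)/3587 ≈ 976.25 + 116.85*I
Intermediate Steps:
h = 120
b = 2*I*sqrt(38) (b = sqrt(-152 + (7 - 7)*(-5)) = sqrt(-152 + 0*(-5)) = sqrt(-152 + 0) = sqrt(-152) = 2*I*sqrt(38) ≈ 12.329*I)
((-298 + h)/(b - 103))*573 = ((-298 + 120)/(2*I*sqrt(38) - 103))*573 = -178/(-103 + 2*I*sqrt(38))*573 = -101994/(-103 + 2*I*sqrt(38))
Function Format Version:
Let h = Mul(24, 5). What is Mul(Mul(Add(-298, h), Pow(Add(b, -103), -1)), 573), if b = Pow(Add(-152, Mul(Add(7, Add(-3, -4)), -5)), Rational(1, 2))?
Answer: Add(Rational(3501794, 3587), Mul(Rational(67996, 3587), I, Pow(38, Rational(1, 2)))) ≈ Add(976.25, Mul(116.85, I))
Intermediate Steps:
h = 120
b = Mul(2, I, Pow(38, Rational(1, 2))) (b = Pow(Add(-152, Mul(Add(7, -7), -5)), Rational(1, 2)) = Pow(Add(-152, Mul(0, -5)), Rational(1, 2)) = Pow(Add(-152, 0), Rational(1, 2)) = Pow(-152, Rational(1, 2)) = Mul(2, I, Pow(38, Rational(1, 2))) ≈ Mul(12.329, I))
Mul(Mul(Add(-298, h), Pow(Add(b, -103), -1)), 573) = Mul(Mul(Add(-298, 120), Pow(Add(Mul(2, I, Pow(38, Rational(1, 2))), -103), -1)), 573) = Mul(Mul(-178, Pow(Add(-103, Mul(2, I, Pow(38, Rational(1, 2)))), -1)), 573) = Mul(-101994, Pow(Add(-103, Mul(2, I, Pow(38, Rational(1, 2)))), -1))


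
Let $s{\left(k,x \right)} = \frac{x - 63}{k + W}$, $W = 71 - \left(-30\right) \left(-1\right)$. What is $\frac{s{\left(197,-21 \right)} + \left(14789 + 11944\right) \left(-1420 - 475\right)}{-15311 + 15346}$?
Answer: $- \frac{861203601}{595} \approx -1.4474 \cdot 10^{6}$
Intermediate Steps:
$W = 41$ ($W = 71 - 30 = 41$)
$s{\left(k,x \right)} = \frac{-63 + x}{41 + k}$ ($s{\left(k,x \right)} = \frac{x - 63}{k + 41} = \frac{-63 + x}{41 + k}$)
$\frac{s{\left(197,-21 \right)} + \left(14789 + 11944\right) \left(-1420 - 475\right)}{-15311 + 15346} = \frac{\frac{-63 - 21}{41 + 197} + \left(14789 + 11944\right) \left(-1420 - 475\right)}{-15311 + 15346} = \frac{\frac{1}{238} \left(-84\right) + 26733 \left(-1895\right)}{35} = \left(\frac{1}{238} \left(-84\right) - 50659035\right) \frac{1}{35} = \left(- \frac{6}{17} - 50659035\right) \frac{1}{35} = \left(- \frac{861203601}{17}\right) \frac{1}{35} = - \frac{861203601}{595}$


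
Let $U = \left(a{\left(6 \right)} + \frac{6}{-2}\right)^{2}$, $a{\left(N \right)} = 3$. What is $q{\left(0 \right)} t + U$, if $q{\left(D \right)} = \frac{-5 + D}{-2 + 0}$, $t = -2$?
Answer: $-5$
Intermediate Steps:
$q{\left(D \right)} = \frac{5}{2} - \frac{D}{2}$ ($q{\left(D \right)} = \frac{-5 + D}{-2} = \left(-5 + D\right) \left(- \frac{1}{2}\right) = \frac{5}{2} - \frac{D}{2}$)
$U = 0$ ($U = \left(3 + \frac{6}{-2}\right)^{2} = \left(3 + 6 \left(- \frac{1}{2}\right)\right)^{2} = \left(3 - 3\right)^{2} = 0^{2} = 0$)
$q{\left(0 \right)} t + U = \left(\frac{5}{2} - 0\right) \left(-2\right) + 0 = \left(\frac{5}{2} + 0\right) \left(-2\right) + 0 = \frac{5}{2} \left(-2\right) + 0 = -5 + 0 = -5$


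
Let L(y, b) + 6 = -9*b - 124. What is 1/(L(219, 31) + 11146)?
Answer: 1/10737 ≈ 9.3136e-5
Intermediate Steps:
L(y, b) = -130 - 9*b (L(y, b) = -6 + (-9*b - 124) = -6 + (-124 - 9*b) = -130 - 9*b)
1/(L(219, 31) + 11146) = 1/((-130 - 9*31) + 11146) = 1/((-130 - 279) + 11146) = 1/(-409 + 11146) = 1/10737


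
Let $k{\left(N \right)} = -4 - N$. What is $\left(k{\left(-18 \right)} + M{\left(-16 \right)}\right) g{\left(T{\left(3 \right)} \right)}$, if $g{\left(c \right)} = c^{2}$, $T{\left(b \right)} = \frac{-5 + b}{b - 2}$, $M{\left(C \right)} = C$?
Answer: $-8$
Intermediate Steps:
$T{\left(b \right)} = \frac{-5 + b}{-2 + b}$
$\left(k{\left(-18 \right)} + M{\left(-16 \right)}\right) g{\left(T{\left(3 \right)} \right)} = \left(\left(-4 - -18\right) - 16\right) \left(\frac{-5 + 3}{-2 + 3}\right)^{2} = \left(\left(-4 + 18\right) - 16\right) \left(1^{-1} \left(-2\right)\right)^{2} = \left(14 - 16\right) \left(1 \left(-2\right)\right)^{2} = - 2 \left(-2\right)^{2} = \left(-2\right) 4 = -8$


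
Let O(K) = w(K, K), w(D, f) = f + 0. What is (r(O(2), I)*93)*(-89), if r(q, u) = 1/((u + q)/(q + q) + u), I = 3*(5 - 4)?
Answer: -33108/17 ≈ -1947.5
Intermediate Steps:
w(D, f) = f
O(K) = K
I = 3 (I = 3*1 = 3)
r(q, u) = 1/(u + (q + u)/(2*q)) (r(q, u) = 1/((q + u)/((2*q)) + u) = 1/((q + u)*(1/(2*q)) + u) = 1/((q + u)/(2*q) + u) = 1/(u + (q + u)/(2*q)))
(r(O(2), I)*93)*(-89) = ((2*2/(2 + 3 + 2*2*3))*93)*(-89) = ((2*2/(2 + 3 + 12))*93)*(-89) = ((2*2/17)*93)*(-89) = ((2*2*(1/17))*93)*(-89) = ((4/17)*93)*(-89) = (372/17)*(-89) = -33108/17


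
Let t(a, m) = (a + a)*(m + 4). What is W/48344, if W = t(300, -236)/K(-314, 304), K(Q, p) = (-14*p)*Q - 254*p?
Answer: -2175/951144028 ≈ -2.2867e-6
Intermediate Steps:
K(Q, p) = -254*p - 14*Q*p (K(Q, p) = -14*Q*p - 254*p = -254*p - 14*Q*p)
t(a, m) = 2*a*(4 + m) (t(a, m) = (2*a)*(4 + m) = 2*a*(4 + m))
W = -4350/39349 (W = (2*300*(4 - 236))/((-2*304*(127 + 7*(-314)))) = (2*300*(-232))/((-2*304*(127 - 2198))) = -139200/((-2*304*(-2071))) = -139200/1259168 = -139200*1/1259168 = -4350/39349 ≈ -0.11055)
W/48344 = -4350/39349/48344 = -4350/39349*1/48344 = -2175/951144028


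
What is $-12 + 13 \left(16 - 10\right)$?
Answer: $66$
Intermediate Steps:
$-12 + 13 \left(16 - 10\right) = -12 + 13 \cdot 6 = -12 + 78 = 66$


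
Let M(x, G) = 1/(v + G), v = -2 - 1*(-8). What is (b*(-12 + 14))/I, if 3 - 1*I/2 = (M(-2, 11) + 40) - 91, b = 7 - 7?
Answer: 0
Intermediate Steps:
b = 0
v = 6 (v = -2 + 8 = 6)
M(x, G) = 1/(6 + G)
I = 1834/17 (I = 6 - 2*((1/(6 + 11) + 40) - 91) = 6 - 2*((1/17 + 40) - 91) = 6 - 2*(681/17 - 91) = 6 - 2*(-866/17) = 6 + 1732/17 = 1834/17 ≈ 107.88)
(b*(-12 + 14))/I = (0*(-12 + 14))/(1834/17) = (0*2)*(17/1834) = 0*(17/1834) = 0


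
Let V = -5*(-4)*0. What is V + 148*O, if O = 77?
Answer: 11396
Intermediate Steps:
V = 0 (V = 20*0 = 0)
V + 148*O = 0 + 148*77 = 0 + 11396 = 11396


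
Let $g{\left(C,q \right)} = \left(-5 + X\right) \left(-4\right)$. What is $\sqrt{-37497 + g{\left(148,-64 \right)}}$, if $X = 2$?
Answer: $21 i \sqrt{85} \approx 193.61 i$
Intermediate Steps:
$g{\left(C,q \right)} = 12$ ($g{\left(C,q \right)} = \left(-5 + 2\right) \left(-4\right) = \left(-3\right) \left(-4\right) = 12$)
$\sqrt{-37497 + g{\left(148,-64 \right)}} = \sqrt{-37497 + 12} = \sqrt{-37485} = 21 i \sqrt{85}$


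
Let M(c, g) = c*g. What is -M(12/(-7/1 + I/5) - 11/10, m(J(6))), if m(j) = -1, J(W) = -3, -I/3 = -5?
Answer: -41/10 ≈ -4.1000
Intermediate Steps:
I = 15 (I = -3*(-5) = 15)
-M(12/(-7/1 + I/5) - 11/10, m(J(6))) = -(12/(-7/1 + 15/5) - 11/10)*(-1) = -(12/(-7*1 + 15*(⅕)) - 11*⅒)*(-1) = -(12/(-7 + 3) - 11/10)*(-1) = -(12/(-4) - 11/10)*(-1) = -(12*(-¼) - 11/10)*(-1) = -(-3 - 11/10)*(-1) = -(-41)*(-1)/10 = -1*41/10 = -41/10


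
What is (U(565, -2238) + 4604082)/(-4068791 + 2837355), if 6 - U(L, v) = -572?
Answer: -1151165/307859 ≈ -3.7393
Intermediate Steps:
U(L, v) = 578 (U(L, v) = 6 - 1*(-572) = 6 + 572 = 578)
(U(565, -2238) + 4604082)/(-4068791 + 2837355) = (578 + 4604082)/(-4068791 + 2837355) = 4604660/(-1231436) = 4604660*(-1/1231436) = -1151165/307859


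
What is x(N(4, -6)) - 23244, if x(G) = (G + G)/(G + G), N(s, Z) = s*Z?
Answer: -23243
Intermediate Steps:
N(s, Z) = Z*s
x(G) = 1 (x(G) = (2*G)/((2*G)) = (2*G)*(1/(2*G)) = 1)
x(N(4, -6)) - 23244 = 1 - 23244 = -23243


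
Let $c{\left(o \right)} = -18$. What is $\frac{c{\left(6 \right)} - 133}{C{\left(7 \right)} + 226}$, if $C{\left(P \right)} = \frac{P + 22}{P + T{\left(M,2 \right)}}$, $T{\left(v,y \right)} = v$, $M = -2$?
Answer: $- \frac{755}{1159} \approx -0.65142$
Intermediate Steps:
$C{\left(P \right)} = \frac{22 + P}{-2 + P}$ ($C{\left(P \right)} = \frac{P + 22}{P - 2} = \frac{22 + P}{-2 + P}$)
$\frac{c{\left(6 \right)} - 133}{C{\left(7 \right)} + 226} = \frac{-18 - 133}{\frac{22 + 7}{-2 + 7} + 226} = - \frac{151}{\frac{1}{5} \cdot 29 + 226} = - \frac{151}{\frac{29}{5} + 226} = - \frac{151}{\frac{1159}{5}} = \left(-151\right) \frac{5}{1159} = - \frac{755}{1159}$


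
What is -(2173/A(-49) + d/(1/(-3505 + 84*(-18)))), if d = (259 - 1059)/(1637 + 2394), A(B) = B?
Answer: -6479553/6811 ≈ -951.34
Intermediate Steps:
d = -800/4031 ≈ -0.19846
-(2173/A(-49) + d/(1/(-3505 + 84*(-18)))) = -(2173/(-49) - 800/(4031*(1/(-3505 + 84*(-18))))) = -(2173*(-1/49) - 800/(4031*(1/(-3505 - 1512)))) = -(-2173/49 - 800/(4031*(1/(-5017)))) = -(-2173/49 - 800/(4031*(-1/5017))) = -(-2173/49 - 800/4031*(-5017)) = -(-2173/49 + 138400/139) = -1*6479553/6811 = -6479553/6811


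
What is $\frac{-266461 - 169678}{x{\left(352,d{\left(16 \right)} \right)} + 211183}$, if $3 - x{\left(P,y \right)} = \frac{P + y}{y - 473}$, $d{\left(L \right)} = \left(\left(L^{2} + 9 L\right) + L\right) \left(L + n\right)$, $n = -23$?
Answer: $- \frac{295266103}{142972410} \approx -2.0652$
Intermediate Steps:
$d{\left(L \right)} = \left(-23 + L\right) \left(L^{2} + 10 L\right)$ ($d{\left(L \right)} = \left(\left(L^{2} + 9 L\right) + L\right) \left(L - 23\right) = \left(L^{2} + 10 L\right) \left(-23 + L\right) = \left(-23 + L\right) \left(L^{2} + 10 L\right)$)
$x{\left(P,y \right)} = 3 - \frac{P + y}{-473 + y}$ ($x{\left(P,y \right)} = 3 - \frac{P + y}{y - 473} = 3 - \frac{P + y}{-473 + y}$)
$\frac{-266461 - 169678}{x{\left(352,d{\left(16 \right)} \right)} + 211183} = \frac{-266461 - 169678}{\frac{-1419 - 352 + 2 \cdot 16 \left(-230 + 16^{2} - 208\right)}{-473 + 16 \left(-230 + 16^{2} - 208\right)} + 211183} = - \frac{436139}{\frac{-1419 - 352 + 2 \cdot 16 \left(-230 + 256 - 208\right)}{-473 + 16 \left(-230 + 256 - 208\right)} + 211183} = - \frac{436139}{\frac{-1419 - 352 + 2 \cdot 16 \left(-182\right)}{-473 + 16 \left(-182\right)} + 211183} = - \frac{436139}{\frac{-1419 - 352 + 2 \left(-2912\right)}{-473 - 2912} + 211183} = - \frac{436139}{\frac{-1419 - 352 - 5824}{-3385} + 211183} = - \frac{436139}{\left(- \frac{1}{3385}\right) \left(-7595\right) + 211183} = - \frac{436139}{\frac{1519}{677} + 211183} = - \frac{436139}{\frac{142972410}{677}} = \left(-436139\right) \frac{677}{142972410} = - \frac{295266103}{142972410}$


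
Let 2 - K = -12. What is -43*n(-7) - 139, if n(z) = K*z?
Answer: 4075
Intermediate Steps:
K = 14 (K = 2 - 1*(-12) = 2 + 12 = 14)
n(z) = 14*z
-43*n(-7) - 139 = -602*(-7) - 139 = -43*(-98) - 139 = 4214 - 139 = 4075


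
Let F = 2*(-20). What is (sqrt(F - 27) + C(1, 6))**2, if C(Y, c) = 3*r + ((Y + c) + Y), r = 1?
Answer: (11 + I*sqrt(67))**2 ≈ 54.0 + 180.08*I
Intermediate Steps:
F = -40
C(Y, c) = 3 + c + 2*Y (C(Y, c) = 3*1 + ((Y + c) + Y) = 3 + (c + 2*Y) = 3 + c + 2*Y)
(sqrt(F - 27) + C(1, 6))**2 = (sqrt(-40 - 27) + (3 + 6 + 2*1))**2 = (sqrt(-67) + (3 + 6 + 2))**2 = (I*sqrt(67) + 11)**2 = (11 + I*sqrt(67))**2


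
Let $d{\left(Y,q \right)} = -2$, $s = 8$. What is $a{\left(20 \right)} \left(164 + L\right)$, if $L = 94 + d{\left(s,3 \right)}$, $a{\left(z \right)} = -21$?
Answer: $-5376$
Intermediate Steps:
$L = 92$ ($L = 94 - 2 = 92$)
$a{\left(20 \right)} \left(164 + L\right) = - 21 \left(164 + 92\right) = \left(-21\right) 256 = -5376$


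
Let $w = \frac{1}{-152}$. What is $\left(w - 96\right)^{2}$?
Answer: $\frac{212955649}{23104} \approx 9217.3$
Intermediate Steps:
$w = - \frac{1}{152} \approx -0.0065789$
$\left(w - 96\right)^{2} = \left(- \frac{1}{152} - 96\right)^{2} = \left(- \frac{14593}{152}\right)^{2} = \frac{212955649}{23104}$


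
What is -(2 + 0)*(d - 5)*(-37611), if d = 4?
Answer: -75222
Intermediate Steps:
-(2 + 0)*(d - 5)*(-37611) = -(2 + 0)*(4 - 5)*(-37611) = -2*(-1)*(-37611) = -1*(-2)*(-37611) = 2*(-37611) = -75222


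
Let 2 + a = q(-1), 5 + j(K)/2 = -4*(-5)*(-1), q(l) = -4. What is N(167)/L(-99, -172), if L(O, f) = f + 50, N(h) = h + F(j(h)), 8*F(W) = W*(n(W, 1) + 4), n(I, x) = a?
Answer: -359/244 ≈ -1.4713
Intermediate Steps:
j(K) = -50 (j(K) = -10 + 2*(-4*(-5)*(-1)) = -10 + 2*(20*(-1)) = -10 + 2*(-20) = -10 - 40 = -50)
a = -6 (a = -2 - 4 = -6)
n(I, x) = -6
F(W) = -W/4 (F(W) = (W*(-6 + 4))/8 = (W*(-2))/8 = (-2*W)/8 = -W/4)
N(h) = 25/2 + h (N(h) = h - ¼*(-50) = h + 25/2 = 25/2 + h)
L(O, f) = 50 + f
N(167)/L(-99, -172) = (25/2 + 167)/(50 - 172) = (359/2)/(-122) = (359/2)*(-1/122) = -359/244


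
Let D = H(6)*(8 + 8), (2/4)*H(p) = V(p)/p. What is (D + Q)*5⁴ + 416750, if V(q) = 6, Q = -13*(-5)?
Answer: 477375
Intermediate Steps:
Q = 65
H(p) = 12/p (H(p) = 2*(6/p) = 12/p)
D = 32 (D = (12/6)*(8 + 8) = (12*(⅙))*16 = 2*16 = 32)
(D + Q)*5⁴ + 416750 = (32 + 65)*5⁴ + 416750 = 97*625 + 416750 = 60625 + 416750 = 477375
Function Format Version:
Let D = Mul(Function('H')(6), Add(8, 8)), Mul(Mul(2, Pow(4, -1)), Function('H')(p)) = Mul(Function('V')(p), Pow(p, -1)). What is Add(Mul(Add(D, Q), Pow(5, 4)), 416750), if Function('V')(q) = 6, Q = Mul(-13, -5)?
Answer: 477375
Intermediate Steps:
Q = 65
Function('H')(p) = Mul(12, Pow(p, -1)) (Function('H')(p) = Mul(2, Mul(6, Pow(p, -1))) = Mul(12, Pow(p, -1)))
D = 32 (D = Mul(Mul(12, Pow(6, -1)), Add(8, 8)) = Mul(Mul(12, Rational(1, 6)), 16) = Mul(2, 16) = 32)
Add(Mul(Add(D, Q), Pow(5, 4)), 416750) = Add(Mul(Add(32, 65), Pow(5, 4)), 416750) = Add(Mul(97, 625), 416750) = Add(60625, 416750) = 477375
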